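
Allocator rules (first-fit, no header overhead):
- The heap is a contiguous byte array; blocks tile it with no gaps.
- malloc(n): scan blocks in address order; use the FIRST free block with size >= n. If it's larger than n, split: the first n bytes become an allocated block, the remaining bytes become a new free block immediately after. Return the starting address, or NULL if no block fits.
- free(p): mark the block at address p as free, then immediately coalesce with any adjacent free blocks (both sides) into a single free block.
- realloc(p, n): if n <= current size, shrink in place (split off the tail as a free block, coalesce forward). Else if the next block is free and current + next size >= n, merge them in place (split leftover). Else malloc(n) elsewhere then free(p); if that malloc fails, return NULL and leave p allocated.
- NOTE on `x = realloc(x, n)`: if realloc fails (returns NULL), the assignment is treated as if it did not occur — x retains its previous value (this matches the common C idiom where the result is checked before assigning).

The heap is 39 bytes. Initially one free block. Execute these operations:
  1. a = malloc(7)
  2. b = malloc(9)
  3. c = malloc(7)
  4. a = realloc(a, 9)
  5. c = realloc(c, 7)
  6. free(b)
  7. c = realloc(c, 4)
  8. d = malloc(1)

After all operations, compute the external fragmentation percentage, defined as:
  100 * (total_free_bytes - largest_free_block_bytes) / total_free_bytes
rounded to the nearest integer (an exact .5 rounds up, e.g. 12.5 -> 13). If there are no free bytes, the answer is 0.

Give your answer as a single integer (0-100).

Op 1: a = malloc(7) -> a = 0; heap: [0-6 ALLOC][7-38 FREE]
Op 2: b = malloc(9) -> b = 7; heap: [0-6 ALLOC][7-15 ALLOC][16-38 FREE]
Op 3: c = malloc(7) -> c = 16; heap: [0-6 ALLOC][7-15 ALLOC][16-22 ALLOC][23-38 FREE]
Op 4: a = realloc(a, 9) -> a = 23; heap: [0-6 FREE][7-15 ALLOC][16-22 ALLOC][23-31 ALLOC][32-38 FREE]
Op 5: c = realloc(c, 7) -> c = 16; heap: [0-6 FREE][7-15 ALLOC][16-22 ALLOC][23-31 ALLOC][32-38 FREE]
Op 6: free(b) -> (freed b); heap: [0-15 FREE][16-22 ALLOC][23-31 ALLOC][32-38 FREE]
Op 7: c = realloc(c, 4) -> c = 16; heap: [0-15 FREE][16-19 ALLOC][20-22 FREE][23-31 ALLOC][32-38 FREE]
Op 8: d = malloc(1) -> d = 0; heap: [0-0 ALLOC][1-15 FREE][16-19 ALLOC][20-22 FREE][23-31 ALLOC][32-38 FREE]
Free blocks: [15 3 7] total_free=25 largest=15 -> 100*(25-15)/25 = 1000/25 = 40

Answer: 40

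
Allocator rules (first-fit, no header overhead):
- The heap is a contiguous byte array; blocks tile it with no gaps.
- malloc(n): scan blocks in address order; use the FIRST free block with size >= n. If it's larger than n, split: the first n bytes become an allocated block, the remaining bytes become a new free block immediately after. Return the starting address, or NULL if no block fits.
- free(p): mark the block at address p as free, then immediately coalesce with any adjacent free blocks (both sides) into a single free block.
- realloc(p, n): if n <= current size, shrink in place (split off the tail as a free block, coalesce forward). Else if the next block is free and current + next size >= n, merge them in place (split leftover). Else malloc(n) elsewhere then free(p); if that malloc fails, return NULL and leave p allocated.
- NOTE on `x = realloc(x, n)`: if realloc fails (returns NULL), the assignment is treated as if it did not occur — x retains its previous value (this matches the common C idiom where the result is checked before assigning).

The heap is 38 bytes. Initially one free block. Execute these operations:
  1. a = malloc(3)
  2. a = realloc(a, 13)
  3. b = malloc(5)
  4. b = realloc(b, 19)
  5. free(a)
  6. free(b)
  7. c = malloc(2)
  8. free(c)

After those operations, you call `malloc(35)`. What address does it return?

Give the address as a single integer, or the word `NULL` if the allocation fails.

Op 1: a = malloc(3) -> a = 0; heap: [0-2 ALLOC][3-37 FREE]
Op 2: a = realloc(a, 13) -> a = 0; heap: [0-12 ALLOC][13-37 FREE]
Op 3: b = malloc(5) -> b = 13; heap: [0-12 ALLOC][13-17 ALLOC][18-37 FREE]
Op 4: b = realloc(b, 19) -> b = 13; heap: [0-12 ALLOC][13-31 ALLOC][32-37 FREE]
Op 5: free(a) -> (freed a); heap: [0-12 FREE][13-31 ALLOC][32-37 FREE]
Op 6: free(b) -> (freed b); heap: [0-37 FREE]
Op 7: c = malloc(2) -> c = 0; heap: [0-1 ALLOC][2-37 FREE]
Op 8: free(c) -> (freed c); heap: [0-37 FREE]
malloc(35): first-fit scan over [0-37 FREE] -> 0

Answer: 0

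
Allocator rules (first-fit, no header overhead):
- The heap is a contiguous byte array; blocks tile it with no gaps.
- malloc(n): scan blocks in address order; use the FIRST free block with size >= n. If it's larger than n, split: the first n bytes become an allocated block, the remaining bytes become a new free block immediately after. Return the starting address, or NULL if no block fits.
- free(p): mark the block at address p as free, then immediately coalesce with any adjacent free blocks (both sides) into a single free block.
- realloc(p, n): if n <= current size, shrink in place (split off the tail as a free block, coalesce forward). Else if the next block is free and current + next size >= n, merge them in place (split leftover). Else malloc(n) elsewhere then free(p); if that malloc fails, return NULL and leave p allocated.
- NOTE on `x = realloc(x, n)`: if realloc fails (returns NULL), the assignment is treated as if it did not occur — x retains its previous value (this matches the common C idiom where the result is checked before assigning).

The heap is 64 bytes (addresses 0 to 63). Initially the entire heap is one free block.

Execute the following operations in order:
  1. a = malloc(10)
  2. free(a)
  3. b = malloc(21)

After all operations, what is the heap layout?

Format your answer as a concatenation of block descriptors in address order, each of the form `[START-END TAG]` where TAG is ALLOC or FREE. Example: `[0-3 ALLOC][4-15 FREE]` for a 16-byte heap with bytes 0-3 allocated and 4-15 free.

Answer: [0-20 ALLOC][21-63 FREE]

Derivation:
Op 1: a = malloc(10) -> a = 0; heap: [0-9 ALLOC][10-63 FREE]
Op 2: free(a) -> (freed a); heap: [0-63 FREE]
Op 3: b = malloc(21) -> b = 0; heap: [0-20 ALLOC][21-63 FREE]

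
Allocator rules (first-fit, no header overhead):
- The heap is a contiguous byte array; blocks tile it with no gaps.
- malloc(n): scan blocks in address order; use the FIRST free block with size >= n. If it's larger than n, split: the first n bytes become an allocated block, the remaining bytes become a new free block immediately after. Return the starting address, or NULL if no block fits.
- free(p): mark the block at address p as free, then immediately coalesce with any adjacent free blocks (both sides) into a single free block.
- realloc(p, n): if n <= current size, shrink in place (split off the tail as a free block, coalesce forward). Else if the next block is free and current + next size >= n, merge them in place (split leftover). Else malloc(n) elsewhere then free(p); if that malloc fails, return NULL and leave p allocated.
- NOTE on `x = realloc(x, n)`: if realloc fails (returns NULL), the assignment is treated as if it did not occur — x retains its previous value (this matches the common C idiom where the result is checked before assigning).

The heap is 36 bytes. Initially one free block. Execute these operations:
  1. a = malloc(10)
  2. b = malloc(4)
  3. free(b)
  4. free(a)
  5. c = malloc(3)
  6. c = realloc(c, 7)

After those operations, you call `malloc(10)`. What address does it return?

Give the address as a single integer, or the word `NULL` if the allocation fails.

Answer: 7

Derivation:
Op 1: a = malloc(10) -> a = 0; heap: [0-9 ALLOC][10-35 FREE]
Op 2: b = malloc(4) -> b = 10; heap: [0-9 ALLOC][10-13 ALLOC][14-35 FREE]
Op 3: free(b) -> (freed b); heap: [0-9 ALLOC][10-35 FREE]
Op 4: free(a) -> (freed a); heap: [0-35 FREE]
Op 5: c = malloc(3) -> c = 0; heap: [0-2 ALLOC][3-35 FREE]
Op 6: c = realloc(c, 7) -> c = 0; heap: [0-6 ALLOC][7-35 FREE]
malloc(10): first-fit scan over [0-6 ALLOC][7-35 FREE] -> 7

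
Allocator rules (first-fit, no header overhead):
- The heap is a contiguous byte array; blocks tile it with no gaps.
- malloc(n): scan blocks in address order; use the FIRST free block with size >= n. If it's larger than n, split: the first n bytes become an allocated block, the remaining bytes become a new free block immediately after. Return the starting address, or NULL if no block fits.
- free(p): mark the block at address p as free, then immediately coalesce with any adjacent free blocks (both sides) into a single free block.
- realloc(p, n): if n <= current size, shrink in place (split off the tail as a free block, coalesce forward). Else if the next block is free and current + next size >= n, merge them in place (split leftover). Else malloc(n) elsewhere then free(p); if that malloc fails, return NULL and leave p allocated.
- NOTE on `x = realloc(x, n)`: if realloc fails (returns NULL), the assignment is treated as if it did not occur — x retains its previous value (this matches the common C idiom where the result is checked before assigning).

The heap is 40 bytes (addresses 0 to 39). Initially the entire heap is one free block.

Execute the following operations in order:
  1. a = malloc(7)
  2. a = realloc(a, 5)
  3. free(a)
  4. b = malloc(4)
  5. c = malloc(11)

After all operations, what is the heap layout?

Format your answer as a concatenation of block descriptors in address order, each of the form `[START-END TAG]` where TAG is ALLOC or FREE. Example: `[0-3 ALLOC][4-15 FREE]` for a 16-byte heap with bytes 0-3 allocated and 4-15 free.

Op 1: a = malloc(7) -> a = 0; heap: [0-6 ALLOC][7-39 FREE]
Op 2: a = realloc(a, 5) -> a = 0; heap: [0-4 ALLOC][5-39 FREE]
Op 3: free(a) -> (freed a); heap: [0-39 FREE]
Op 4: b = malloc(4) -> b = 0; heap: [0-3 ALLOC][4-39 FREE]
Op 5: c = malloc(11) -> c = 4; heap: [0-3 ALLOC][4-14 ALLOC][15-39 FREE]

Answer: [0-3 ALLOC][4-14 ALLOC][15-39 FREE]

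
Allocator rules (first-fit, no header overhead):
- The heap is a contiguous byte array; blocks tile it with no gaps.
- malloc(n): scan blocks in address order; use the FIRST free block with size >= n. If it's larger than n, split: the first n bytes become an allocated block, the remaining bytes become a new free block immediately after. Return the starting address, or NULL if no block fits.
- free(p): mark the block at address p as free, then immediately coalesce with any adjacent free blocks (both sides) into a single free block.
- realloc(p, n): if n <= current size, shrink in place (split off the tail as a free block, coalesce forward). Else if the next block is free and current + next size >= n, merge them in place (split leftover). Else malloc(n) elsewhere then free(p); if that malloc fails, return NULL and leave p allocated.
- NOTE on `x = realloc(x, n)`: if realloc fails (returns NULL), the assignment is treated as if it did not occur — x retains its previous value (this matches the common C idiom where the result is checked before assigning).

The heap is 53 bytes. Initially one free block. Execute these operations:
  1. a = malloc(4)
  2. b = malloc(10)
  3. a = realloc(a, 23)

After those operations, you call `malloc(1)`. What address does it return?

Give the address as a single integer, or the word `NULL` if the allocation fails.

Answer: 0

Derivation:
Op 1: a = malloc(4) -> a = 0; heap: [0-3 ALLOC][4-52 FREE]
Op 2: b = malloc(10) -> b = 4; heap: [0-3 ALLOC][4-13 ALLOC][14-52 FREE]
Op 3: a = realloc(a, 23) -> a = 14; heap: [0-3 FREE][4-13 ALLOC][14-36 ALLOC][37-52 FREE]
malloc(1): first-fit scan over [0-3 FREE][4-13 ALLOC][14-36 ALLOC][37-52 FREE] -> 0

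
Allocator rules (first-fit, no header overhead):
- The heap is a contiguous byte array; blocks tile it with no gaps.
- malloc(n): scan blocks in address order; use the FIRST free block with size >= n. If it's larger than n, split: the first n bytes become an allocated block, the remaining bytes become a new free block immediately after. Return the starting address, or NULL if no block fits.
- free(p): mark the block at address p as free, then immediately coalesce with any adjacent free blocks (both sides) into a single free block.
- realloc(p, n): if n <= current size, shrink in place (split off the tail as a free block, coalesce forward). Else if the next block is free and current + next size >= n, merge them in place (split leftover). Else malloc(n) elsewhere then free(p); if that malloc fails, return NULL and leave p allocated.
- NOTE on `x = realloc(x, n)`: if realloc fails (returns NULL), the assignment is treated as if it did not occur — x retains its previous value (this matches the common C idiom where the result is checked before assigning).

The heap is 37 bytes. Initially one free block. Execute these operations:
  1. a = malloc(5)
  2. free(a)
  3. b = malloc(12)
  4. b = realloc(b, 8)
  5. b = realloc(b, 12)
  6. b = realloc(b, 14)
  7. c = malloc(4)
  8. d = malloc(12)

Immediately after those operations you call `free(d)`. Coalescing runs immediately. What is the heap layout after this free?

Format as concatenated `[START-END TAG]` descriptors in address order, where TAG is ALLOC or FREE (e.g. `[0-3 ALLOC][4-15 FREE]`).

Answer: [0-13 ALLOC][14-17 ALLOC][18-36 FREE]

Derivation:
Op 1: a = malloc(5) -> a = 0; heap: [0-4 ALLOC][5-36 FREE]
Op 2: free(a) -> (freed a); heap: [0-36 FREE]
Op 3: b = malloc(12) -> b = 0; heap: [0-11 ALLOC][12-36 FREE]
Op 4: b = realloc(b, 8) -> b = 0; heap: [0-7 ALLOC][8-36 FREE]
Op 5: b = realloc(b, 12) -> b = 0; heap: [0-11 ALLOC][12-36 FREE]
Op 6: b = realloc(b, 14) -> b = 0; heap: [0-13 ALLOC][14-36 FREE]
Op 7: c = malloc(4) -> c = 14; heap: [0-13 ALLOC][14-17 ALLOC][18-36 FREE]
Op 8: d = malloc(12) -> d = 18; heap: [0-13 ALLOC][14-17 ALLOC][18-29 ALLOC][30-36 FREE]
free(d): d = 18 -> block [18-29 ALLOC]; mark free, coalesce with adjacent free neighbors -> [0-13 ALLOC][14-17 ALLOC][18-36 FREE]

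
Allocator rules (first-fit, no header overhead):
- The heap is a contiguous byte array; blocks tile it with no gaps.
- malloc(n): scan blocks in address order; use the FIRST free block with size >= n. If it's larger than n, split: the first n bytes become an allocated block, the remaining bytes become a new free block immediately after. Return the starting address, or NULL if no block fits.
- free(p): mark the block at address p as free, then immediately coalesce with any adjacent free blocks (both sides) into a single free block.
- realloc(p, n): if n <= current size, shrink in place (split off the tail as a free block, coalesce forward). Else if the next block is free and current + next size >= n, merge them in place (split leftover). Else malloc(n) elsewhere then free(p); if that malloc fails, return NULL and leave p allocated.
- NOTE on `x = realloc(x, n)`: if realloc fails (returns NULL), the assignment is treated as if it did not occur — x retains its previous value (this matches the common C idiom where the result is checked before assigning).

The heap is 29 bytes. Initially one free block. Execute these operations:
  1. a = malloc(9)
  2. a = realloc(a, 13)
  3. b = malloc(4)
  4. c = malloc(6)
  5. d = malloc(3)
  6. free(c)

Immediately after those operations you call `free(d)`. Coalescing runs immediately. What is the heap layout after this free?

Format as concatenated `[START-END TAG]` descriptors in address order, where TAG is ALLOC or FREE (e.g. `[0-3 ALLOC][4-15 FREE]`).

Op 1: a = malloc(9) -> a = 0; heap: [0-8 ALLOC][9-28 FREE]
Op 2: a = realloc(a, 13) -> a = 0; heap: [0-12 ALLOC][13-28 FREE]
Op 3: b = malloc(4) -> b = 13; heap: [0-12 ALLOC][13-16 ALLOC][17-28 FREE]
Op 4: c = malloc(6) -> c = 17; heap: [0-12 ALLOC][13-16 ALLOC][17-22 ALLOC][23-28 FREE]
Op 5: d = malloc(3) -> d = 23; heap: [0-12 ALLOC][13-16 ALLOC][17-22 ALLOC][23-25 ALLOC][26-28 FREE]
Op 6: free(c) -> (freed c); heap: [0-12 ALLOC][13-16 ALLOC][17-22 FREE][23-25 ALLOC][26-28 FREE]
free(d): d = 23 -> block [23-25 ALLOC]; mark free, coalesce with adjacent free neighbors -> [0-12 ALLOC][13-16 ALLOC][17-28 FREE]

Answer: [0-12 ALLOC][13-16 ALLOC][17-28 FREE]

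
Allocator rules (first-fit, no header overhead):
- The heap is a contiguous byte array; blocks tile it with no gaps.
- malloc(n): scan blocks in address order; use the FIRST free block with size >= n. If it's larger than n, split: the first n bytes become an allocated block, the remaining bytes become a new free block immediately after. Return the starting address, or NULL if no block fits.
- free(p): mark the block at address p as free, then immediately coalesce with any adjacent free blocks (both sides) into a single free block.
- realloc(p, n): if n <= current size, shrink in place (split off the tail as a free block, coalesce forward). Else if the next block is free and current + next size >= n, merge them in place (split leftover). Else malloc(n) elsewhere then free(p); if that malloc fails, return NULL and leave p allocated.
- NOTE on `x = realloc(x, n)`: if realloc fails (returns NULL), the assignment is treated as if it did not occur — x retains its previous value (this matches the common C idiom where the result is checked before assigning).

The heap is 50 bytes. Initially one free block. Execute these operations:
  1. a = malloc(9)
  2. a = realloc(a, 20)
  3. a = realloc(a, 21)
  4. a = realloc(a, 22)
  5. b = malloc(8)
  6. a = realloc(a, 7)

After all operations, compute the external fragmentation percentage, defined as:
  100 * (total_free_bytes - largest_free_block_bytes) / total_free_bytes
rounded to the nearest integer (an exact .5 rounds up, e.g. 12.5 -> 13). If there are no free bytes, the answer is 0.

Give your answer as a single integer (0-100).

Answer: 43

Derivation:
Op 1: a = malloc(9) -> a = 0; heap: [0-8 ALLOC][9-49 FREE]
Op 2: a = realloc(a, 20) -> a = 0; heap: [0-19 ALLOC][20-49 FREE]
Op 3: a = realloc(a, 21) -> a = 0; heap: [0-20 ALLOC][21-49 FREE]
Op 4: a = realloc(a, 22) -> a = 0; heap: [0-21 ALLOC][22-49 FREE]
Op 5: b = malloc(8) -> b = 22; heap: [0-21 ALLOC][22-29 ALLOC][30-49 FREE]
Op 6: a = realloc(a, 7) -> a = 0; heap: [0-6 ALLOC][7-21 FREE][22-29 ALLOC][30-49 FREE]
Free blocks: [15 20] total_free=35 largest=20 -> 100*(35-20)/35 = 1500/35 ≈ 42.857 -> rounds to 43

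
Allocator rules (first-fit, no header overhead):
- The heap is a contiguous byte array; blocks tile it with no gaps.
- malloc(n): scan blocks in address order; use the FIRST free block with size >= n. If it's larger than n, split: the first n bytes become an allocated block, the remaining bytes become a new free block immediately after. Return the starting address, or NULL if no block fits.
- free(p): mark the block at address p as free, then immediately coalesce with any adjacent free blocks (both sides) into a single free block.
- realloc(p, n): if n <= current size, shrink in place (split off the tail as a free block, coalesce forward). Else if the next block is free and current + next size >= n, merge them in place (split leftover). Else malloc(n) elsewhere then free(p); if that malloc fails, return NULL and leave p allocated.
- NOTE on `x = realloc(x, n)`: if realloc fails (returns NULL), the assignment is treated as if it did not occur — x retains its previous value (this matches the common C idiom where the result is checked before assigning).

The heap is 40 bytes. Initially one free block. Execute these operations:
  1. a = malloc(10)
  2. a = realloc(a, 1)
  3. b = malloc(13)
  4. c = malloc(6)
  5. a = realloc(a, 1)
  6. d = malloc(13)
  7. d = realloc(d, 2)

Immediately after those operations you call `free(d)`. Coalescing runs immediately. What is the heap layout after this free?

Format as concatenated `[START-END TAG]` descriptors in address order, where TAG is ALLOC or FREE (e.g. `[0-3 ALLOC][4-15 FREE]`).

Op 1: a = malloc(10) -> a = 0; heap: [0-9 ALLOC][10-39 FREE]
Op 2: a = realloc(a, 1) -> a = 0; heap: [0-0 ALLOC][1-39 FREE]
Op 3: b = malloc(13) -> b = 1; heap: [0-0 ALLOC][1-13 ALLOC][14-39 FREE]
Op 4: c = malloc(6) -> c = 14; heap: [0-0 ALLOC][1-13 ALLOC][14-19 ALLOC][20-39 FREE]
Op 5: a = realloc(a, 1) -> a = 0; heap: [0-0 ALLOC][1-13 ALLOC][14-19 ALLOC][20-39 FREE]
Op 6: d = malloc(13) -> d = 20; heap: [0-0 ALLOC][1-13 ALLOC][14-19 ALLOC][20-32 ALLOC][33-39 FREE]
Op 7: d = realloc(d, 2) -> d = 20; heap: [0-0 ALLOC][1-13 ALLOC][14-19 ALLOC][20-21 ALLOC][22-39 FREE]
free(d): d = 20 -> block [20-21 ALLOC]; mark free, coalesce with adjacent free neighbors -> [0-0 ALLOC][1-13 ALLOC][14-19 ALLOC][20-39 FREE]

Answer: [0-0 ALLOC][1-13 ALLOC][14-19 ALLOC][20-39 FREE]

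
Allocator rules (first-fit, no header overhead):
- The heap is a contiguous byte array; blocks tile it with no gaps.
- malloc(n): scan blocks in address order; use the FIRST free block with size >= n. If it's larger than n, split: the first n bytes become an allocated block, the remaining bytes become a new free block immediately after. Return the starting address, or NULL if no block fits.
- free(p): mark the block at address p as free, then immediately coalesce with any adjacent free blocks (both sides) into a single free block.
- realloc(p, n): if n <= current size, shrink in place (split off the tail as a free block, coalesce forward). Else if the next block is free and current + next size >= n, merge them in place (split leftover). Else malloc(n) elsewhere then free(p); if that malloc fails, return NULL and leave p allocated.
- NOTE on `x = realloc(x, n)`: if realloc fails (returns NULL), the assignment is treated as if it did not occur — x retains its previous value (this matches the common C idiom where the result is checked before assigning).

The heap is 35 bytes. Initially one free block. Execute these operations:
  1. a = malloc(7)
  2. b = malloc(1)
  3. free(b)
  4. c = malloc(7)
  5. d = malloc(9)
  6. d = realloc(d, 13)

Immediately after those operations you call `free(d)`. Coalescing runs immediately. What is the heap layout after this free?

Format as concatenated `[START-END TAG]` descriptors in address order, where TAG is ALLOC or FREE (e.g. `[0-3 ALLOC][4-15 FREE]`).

Op 1: a = malloc(7) -> a = 0; heap: [0-6 ALLOC][7-34 FREE]
Op 2: b = malloc(1) -> b = 7; heap: [0-6 ALLOC][7-7 ALLOC][8-34 FREE]
Op 3: free(b) -> (freed b); heap: [0-6 ALLOC][7-34 FREE]
Op 4: c = malloc(7) -> c = 7; heap: [0-6 ALLOC][7-13 ALLOC][14-34 FREE]
Op 5: d = malloc(9) -> d = 14; heap: [0-6 ALLOC][7-13 ALLOC][14-22 ALLOC][23-34 FREE]
Op 6: d = realloc(d, 13) -> d = 14; heap: [0-6 ALLOC][7-13 ALLOC][14-26 ALLOC][27-34 FREE]
free(d): d = 14 -> block [14-26 ALLOC]; mark free, coalesce with adjacent free neighbors -> [0-6 ALLOC][7-13 ALLOC][14-34 FREE]

Answer: [0-6 ALLOC][7-13 ALLOC][14-34 FREE]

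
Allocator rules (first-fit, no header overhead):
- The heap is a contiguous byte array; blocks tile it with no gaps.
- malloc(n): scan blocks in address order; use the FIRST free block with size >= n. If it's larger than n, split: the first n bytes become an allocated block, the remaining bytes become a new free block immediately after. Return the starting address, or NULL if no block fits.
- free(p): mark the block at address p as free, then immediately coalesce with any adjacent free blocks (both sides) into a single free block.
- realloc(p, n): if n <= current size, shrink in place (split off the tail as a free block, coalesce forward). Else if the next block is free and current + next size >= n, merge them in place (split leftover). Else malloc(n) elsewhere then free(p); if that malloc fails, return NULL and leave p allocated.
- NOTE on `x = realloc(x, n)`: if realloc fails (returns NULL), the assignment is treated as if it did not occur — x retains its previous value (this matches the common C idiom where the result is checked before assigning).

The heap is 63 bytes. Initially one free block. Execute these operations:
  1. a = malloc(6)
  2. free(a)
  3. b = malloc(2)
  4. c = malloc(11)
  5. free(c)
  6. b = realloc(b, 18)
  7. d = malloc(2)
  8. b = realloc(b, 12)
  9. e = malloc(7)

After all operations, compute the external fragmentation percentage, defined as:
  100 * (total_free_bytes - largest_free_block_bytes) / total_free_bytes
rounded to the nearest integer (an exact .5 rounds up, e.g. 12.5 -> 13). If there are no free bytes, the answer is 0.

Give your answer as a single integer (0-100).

Answer: 14

Derivation:
Op 1: a = malloc(6) -> a = 0; heap: [0-5 ALLOC][6-62 FREE]
Op 2: free(a) -> (freed a); heap: [0-62 FREE]
Op 3: b = malloc(2) -> b = 0; heap: [0-1 ALLOC][2-62 FREE]
Op 4: c = malloc(11) -> c = 2; heap: [0-1 ALLOC][2-12 ALLOC][13-62 FREE]
Op 5: free(c) -> (freed c); heap: [0-1 ALLOC][2-62 FREE]
Op 6: b = realloc(b, 18) -> b = 0; heap: [0-17 ALLOC][18-62 FREE]
Op 7: d = malloc(2) -> d = 18; heap: [0-17 ALLOC][18-19 ALLOC][20-62 FREE]
Op 8: b = realloc(b, 12) -> b = 0; heap: [0-11 ALLOC][12-17 FREE][18-19 ALLOC][20-62 FREE]
Op 9: e = malloc(7) -> e = 20; heap: [0-11 ALLOC][12-17 FREE][18-19 ALLOC][20-26 ALLOC][27-62 FREE]
Free blocks: [6 36] total_free=42 largest=36 -> 100*(42-36)/42 = 600/42 ≈ 14.286 -> rounds to 14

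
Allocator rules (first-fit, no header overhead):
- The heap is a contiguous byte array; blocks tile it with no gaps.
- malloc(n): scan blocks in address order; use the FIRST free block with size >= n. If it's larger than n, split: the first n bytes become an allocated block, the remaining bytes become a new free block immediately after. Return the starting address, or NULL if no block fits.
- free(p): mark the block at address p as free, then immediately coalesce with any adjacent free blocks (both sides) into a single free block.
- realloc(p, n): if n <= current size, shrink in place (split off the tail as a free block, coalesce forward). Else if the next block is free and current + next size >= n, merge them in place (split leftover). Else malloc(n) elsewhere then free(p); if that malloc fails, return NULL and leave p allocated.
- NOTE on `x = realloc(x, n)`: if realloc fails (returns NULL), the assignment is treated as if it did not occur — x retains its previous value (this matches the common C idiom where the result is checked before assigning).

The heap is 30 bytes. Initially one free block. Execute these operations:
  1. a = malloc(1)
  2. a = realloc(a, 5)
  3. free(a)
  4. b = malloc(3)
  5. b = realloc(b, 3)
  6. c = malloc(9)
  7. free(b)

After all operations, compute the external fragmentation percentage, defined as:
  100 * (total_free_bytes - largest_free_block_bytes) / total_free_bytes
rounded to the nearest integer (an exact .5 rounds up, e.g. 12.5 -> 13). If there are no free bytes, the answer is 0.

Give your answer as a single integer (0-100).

Op 1: a = malloc(1) -> a = 0; heap: [0-0 ALLOC][1-29 FREE]
Op 2: a = realloc(a, 5) -> a = 0; heap: [0-4 ALLOC][5-29 FREE]
Op 3: free(a) -> (freed a); heap: [0-29 FREE]
Op 4: b = malloc(3) -> b = 0; heap: [0-2 ALLOC][3-29 FREE]
Op 5: b = realloc(b, 3) -> b = 0; heap: [0-2 ALLOC][3-29 FREE]
Op 6: c = malloc(9) -> c = 3; heap: [0-2 ALLOC][3-11 ALLOC][12-29 FREE]
Op 7: free(b) -> (freed b); heap: [0-2 FREE][3-11 ALLOC][12-29 FREE]
Free blocks: [3 18] total_free=21 largest=18 -> 100*(21-18)/21 = 300/21 ≈ 14.286 -> rounds to 14

Answer: 14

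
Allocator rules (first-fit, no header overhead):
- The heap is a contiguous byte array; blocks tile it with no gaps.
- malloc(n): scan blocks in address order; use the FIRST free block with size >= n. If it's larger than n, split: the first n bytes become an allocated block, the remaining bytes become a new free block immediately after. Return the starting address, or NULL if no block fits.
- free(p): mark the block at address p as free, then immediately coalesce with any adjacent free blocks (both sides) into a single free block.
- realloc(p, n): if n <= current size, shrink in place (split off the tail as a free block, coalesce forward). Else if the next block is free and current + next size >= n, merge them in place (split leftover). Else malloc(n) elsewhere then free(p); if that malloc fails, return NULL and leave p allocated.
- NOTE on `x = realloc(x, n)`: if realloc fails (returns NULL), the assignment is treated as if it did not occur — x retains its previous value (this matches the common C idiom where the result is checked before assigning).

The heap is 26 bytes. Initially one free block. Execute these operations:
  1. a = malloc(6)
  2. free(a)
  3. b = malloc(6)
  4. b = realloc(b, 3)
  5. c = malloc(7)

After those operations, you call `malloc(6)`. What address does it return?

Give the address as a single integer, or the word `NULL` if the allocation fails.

Op 1: a = malloc(6) -> a = 0; heap: [0-5 ALLOC][6-25 FREE]
Op 2: free(a) -> (freed a); heap: [0-25 FREE]
Op 3: b = malloc(6) -> b = 0; heap: [0-5 ALLOC][6-25 FREE]
Op 4: b = realloc(b, 3) -> b = 0; heap: [0-2 ALLOC][3-25 FREE]
Op 5: c = malloc(7) -> c = 3; heap: [0-2 ALLOC][3-9 ALLOC][10-25 FREE]
malloc(6): first-fit scan over [0-2 ALLOC][3-9 ALLOC][10-25 FREE] -> 10

Answer: 10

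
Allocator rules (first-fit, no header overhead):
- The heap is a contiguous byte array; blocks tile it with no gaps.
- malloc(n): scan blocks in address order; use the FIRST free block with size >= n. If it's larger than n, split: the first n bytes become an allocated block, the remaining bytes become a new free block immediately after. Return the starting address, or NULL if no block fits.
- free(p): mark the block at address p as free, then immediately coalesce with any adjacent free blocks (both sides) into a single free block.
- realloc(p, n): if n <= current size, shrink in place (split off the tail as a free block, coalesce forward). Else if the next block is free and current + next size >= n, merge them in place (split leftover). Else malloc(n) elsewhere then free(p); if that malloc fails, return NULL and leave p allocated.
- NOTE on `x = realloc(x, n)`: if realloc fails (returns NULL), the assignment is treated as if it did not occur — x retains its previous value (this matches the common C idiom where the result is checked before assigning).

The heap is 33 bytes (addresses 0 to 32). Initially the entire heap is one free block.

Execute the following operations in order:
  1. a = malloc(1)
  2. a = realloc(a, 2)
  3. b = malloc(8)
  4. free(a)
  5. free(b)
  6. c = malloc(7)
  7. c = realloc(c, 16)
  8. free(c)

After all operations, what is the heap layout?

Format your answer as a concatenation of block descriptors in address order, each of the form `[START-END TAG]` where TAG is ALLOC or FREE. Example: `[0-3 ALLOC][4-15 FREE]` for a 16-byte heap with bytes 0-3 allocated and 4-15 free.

Op 1: a = malloc(1) -> a = 0; heap: [0-0 ALLOC][1-32 FREE]
Op 2: a = realloc(a, 2) -> a = 0; heap: [0-1 ALLOC][2-32 FREE]
Op 3: b = malloc(8) -> b = 2; heap: [0-1 ALLOC][2-9 ALLOC][10-32 FREE]
Op 4: free(a) -> (freed a); heap: [0-1 FREE][2-9 ALLOC][10-32 FREE]
Op 5: free(b) -> (freed b); heap: [0-32 FREE]
Op 6: c = malloc(7) -> c = 0; heap: [0-6 ALLOC][7-32 FREE]
Op 7: c = realloc(c, 16) -> c = 0; heap: [0-15 ALLOC][16-32 FREE]
Op 8: free(c) -> (freed c); heap: [0-32 FREE]

Answer: [0-32 FREE]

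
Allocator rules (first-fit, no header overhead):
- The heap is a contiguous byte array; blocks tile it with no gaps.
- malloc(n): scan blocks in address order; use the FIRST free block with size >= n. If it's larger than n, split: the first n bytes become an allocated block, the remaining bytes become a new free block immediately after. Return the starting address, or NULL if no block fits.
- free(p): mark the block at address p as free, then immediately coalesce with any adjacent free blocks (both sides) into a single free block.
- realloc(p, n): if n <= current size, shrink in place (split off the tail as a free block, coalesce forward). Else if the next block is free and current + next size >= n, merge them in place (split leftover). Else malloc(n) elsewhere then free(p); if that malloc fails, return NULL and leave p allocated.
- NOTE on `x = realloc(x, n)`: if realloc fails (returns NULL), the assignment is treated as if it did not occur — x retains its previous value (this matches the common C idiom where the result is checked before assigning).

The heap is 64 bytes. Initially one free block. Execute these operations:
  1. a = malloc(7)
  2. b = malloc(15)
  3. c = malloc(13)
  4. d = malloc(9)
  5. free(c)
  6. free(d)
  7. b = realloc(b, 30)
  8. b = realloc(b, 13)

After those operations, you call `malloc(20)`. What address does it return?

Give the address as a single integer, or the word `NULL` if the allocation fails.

Answer: 20

Derivation:
Op 1: a = malloc(7) -> a = 0; heap: [0-6 ALLOC][7-63 FREE]
Op 2: b = malloc(15) -> b = 7; heap: [0-6 ALLOC][7-21 ALLOC][22-63 FREE]
Op 3: c = malloc(13) -> c = 22; heap: [0-6 ALLOC][7-21 ALLOC][22-34 ALLOC][35-63 FREE]
Op 4: d = malloc(9) -> d = 35; heap: [0-6 ALLOC][7-21 ALLOC][22-34 ALLOC][35-43 ALLOC][44-63 FREE]
Op 5: free(c) -> (freed c); heap: [0-6 ALLOC][7-21 ALLOC][22-34 FREE][35-43 ALLOC][44-63 FREE]
Op 6: free(d) -> (freed d); heap: [0-6 ALLOC][7-21 ALLOC][22-63 FREE]
Op 7: b = realloc(b, 30) -> b = 7; heap: [0-6 ALLOC][7-36 ALLOC][37-63 FREE]
Op 8: b = realloc(b, 13) -> b = 7; heap: [0-6 ALLOC][7-19 ALLOC][20-63 FREE]
malloc(20): first-fit scan over [0-6 ALLOC][7-19 ALLOC][20-63 FREE] -> 20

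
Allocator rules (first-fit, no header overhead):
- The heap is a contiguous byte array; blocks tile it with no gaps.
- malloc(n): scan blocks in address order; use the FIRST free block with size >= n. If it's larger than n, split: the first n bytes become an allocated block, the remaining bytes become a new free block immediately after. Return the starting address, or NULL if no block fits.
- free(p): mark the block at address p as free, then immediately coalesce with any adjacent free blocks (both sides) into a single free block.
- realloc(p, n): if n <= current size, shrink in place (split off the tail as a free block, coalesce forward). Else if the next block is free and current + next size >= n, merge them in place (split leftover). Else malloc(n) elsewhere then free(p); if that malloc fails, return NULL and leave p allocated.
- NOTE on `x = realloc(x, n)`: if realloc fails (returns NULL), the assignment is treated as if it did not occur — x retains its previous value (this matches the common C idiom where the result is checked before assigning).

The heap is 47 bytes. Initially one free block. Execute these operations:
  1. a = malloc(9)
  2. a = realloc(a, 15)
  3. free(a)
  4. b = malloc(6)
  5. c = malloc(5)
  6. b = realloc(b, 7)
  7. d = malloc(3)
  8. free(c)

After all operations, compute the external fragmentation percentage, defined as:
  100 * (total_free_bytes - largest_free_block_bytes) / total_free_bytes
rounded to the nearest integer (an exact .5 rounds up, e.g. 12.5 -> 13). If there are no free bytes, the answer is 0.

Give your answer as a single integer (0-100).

Answer: 22

Derivation:
Op 1: a = malloc(9) -> a = 0; heap: [0-8 ALLOC][9-46 FREE]
Op 2: a = realloc(a, 15) -> a = 0; heap: [0-14 ALLOC][15-46 FREE]
Op 3: free(a) -> (freed a); heap: [0-46 FREE]
Op 4: b = malloc(6) -> b = 0; heap: [0-5 ALLOC][6-46 FREE]
Op 5: c = malloc(5) -> c = 6; heap: [0-5 ALLOC][6-10 ALLOC][11-46 FREE]
Op 6: b = realloc(b, 7) -> b = 11; heap: [0-5 FREE][6-10 ALLOC][11-17 ALLOC][18-46 FREE]
Op 7: d = malloc(3) -> d = 0; heap: [0-2 ALLOC][3-5 FREE][6-10 ALLOC][11-17 ALLOC][18-46 FREE]
Op 8: free(c) -> (freed c); heap: [0-2 ALLOC][3-10 FREE][11-17 ALLOC][18-46 FREE]
Free blocks: [8 29] total_free=37 largest=29 -> 100*(37-29)/37 = 800/37 ≈ 21.622 -> rounds to 22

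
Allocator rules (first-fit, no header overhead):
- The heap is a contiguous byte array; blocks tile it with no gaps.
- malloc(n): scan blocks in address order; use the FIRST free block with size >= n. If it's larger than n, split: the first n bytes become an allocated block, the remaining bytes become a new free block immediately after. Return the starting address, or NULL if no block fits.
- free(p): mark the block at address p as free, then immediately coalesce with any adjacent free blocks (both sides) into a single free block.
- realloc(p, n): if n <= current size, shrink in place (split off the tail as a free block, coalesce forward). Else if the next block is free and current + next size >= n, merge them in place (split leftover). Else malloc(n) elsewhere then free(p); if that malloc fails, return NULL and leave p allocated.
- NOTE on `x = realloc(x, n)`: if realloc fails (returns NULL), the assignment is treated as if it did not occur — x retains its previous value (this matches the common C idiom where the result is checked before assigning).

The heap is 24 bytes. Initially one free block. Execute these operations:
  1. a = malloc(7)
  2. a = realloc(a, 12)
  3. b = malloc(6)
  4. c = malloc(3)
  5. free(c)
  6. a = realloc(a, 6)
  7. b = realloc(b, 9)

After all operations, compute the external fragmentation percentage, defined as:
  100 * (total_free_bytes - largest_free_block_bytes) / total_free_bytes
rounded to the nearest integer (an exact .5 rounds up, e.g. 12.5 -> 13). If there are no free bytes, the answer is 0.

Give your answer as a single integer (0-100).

Op 1: a = malloc(7) -> a = 0; heap: [0-6 ALLOC][7-23 FREE]
Op 2: a = realloc(a, 12) -> a = 0; heap: [0-11 ALLOC][12-23 FREE]
Op 3: b = malloc(6) -> b = 12; heap: [0-11 ALLOC][12-17 ALLOC][18-23 FREE]
Op 4: c = malloc(3) -> c = 18; heap: [0-11 ALLOC][12-17 ALLOC][18-20 ALLOC][21-23 FREE]
Op 5: free(c) -> (freed c); heap: [0-11 ALLOC][12-17 ALLOC][18-23 FREE]
Op 6: a = realloc(a, 6) -> a = 0; heap: [0-5 ALLOC][6-11 FREE][12-17 ALLOC][18-23 FREE]
Op 7: b = realloc(b, 9) -> b = 12; heap: [0-5 ALLOC][6-11 FREE][12-20 ALLOC][21-23 FREE]
Free blocks: [6 3] total_free=9 largest=6 -> 100*(9-6)/9 = 300/9 ≈ 33.333 -> rounds to 33

Answer: 33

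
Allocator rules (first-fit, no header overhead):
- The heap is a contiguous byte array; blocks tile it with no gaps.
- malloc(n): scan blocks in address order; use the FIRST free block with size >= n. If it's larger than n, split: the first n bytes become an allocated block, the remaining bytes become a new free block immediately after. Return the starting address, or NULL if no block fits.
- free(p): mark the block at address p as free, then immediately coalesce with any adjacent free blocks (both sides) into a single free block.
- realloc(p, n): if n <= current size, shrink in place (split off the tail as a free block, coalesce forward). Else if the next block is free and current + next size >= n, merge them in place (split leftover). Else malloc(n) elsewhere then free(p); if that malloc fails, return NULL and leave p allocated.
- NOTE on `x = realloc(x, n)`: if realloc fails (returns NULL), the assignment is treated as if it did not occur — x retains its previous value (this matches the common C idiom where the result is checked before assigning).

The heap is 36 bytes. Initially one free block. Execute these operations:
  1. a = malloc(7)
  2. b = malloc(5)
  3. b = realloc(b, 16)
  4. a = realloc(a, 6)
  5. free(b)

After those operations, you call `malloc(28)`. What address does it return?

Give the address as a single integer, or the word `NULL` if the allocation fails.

Answer: 6

Derivation:
Op 1: a = malloc(7) -> a = 0; heap: [0-6 ALLOC][7-35 FREE]
Op 2: b = malloc(5) -> b = 7; heap: [0-6 ALLOC][7-11 ALLOC][12-35 FREE]
Op 3: b = realloc(b, 16) -> b = 7; heap: [0-6 ALLOC][7-22 ALLOC][23-35 FREE]
Op 4: a = realloc(a, 6) -> a = 0; heap: [0-5 ALLOC][6-6 FREE][7-22 ALLOC][23-35 FREE]
Op 5: free(b) -> (freed b); heap: [0-5 ALLOC][6-35 FREE]
malloc(28): first-fit scan over [0-5 ALLOC][6-35 FREE] -> 6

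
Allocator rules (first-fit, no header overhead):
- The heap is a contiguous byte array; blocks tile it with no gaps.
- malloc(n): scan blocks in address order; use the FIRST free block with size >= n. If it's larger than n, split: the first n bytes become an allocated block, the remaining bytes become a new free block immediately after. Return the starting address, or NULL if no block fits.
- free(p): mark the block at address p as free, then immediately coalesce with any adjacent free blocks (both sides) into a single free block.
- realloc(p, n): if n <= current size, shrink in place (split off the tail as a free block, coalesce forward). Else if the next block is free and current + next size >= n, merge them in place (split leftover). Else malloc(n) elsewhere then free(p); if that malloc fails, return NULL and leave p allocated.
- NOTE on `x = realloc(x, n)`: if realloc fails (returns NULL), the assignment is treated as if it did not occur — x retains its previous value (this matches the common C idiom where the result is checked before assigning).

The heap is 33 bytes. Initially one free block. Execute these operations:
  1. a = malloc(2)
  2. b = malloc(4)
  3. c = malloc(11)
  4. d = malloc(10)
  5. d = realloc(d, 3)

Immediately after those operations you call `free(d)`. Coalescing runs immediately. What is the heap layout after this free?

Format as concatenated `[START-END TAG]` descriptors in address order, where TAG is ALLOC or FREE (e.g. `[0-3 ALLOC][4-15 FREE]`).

Op 1: a = malloc(2) -> a = 0; heap: [0-1 ALLOC][2-32 FREE]
Op 2: b = malloc(4) -> b = 2; heap: [0-1 ALLOC][2-5 ALLOC][6-32 FREE]
Op 3: c = malloc(11) -> c = 6; heap: [0-1 ALLOC][2-5 ALLOC][6-16 ALLOC][17-32 FREE]
Op 4: d = malloc(10) -> d = 17; heap: [0-1 ALLOC][2-5 ALLOC][6-16 ALLOC][17-26 ALLOC][27-32 FREE]
Op 5: d = realloc(d, 3) -> d = 17; heap: [0-1 ALLOC][2-5 ALLOC][6-16 ALLOC][17-19 ALLOC][20-32 FREE]
free(d): d = 17 -> block [17-19 ALLOC]; mark free, coalesce with adjacent free neighbors -> [0-1 ALLOC][2-5 ALLOC][6-16 ALLOC][17-32 FREE]

Answer: [0-1 ALLOC][2-5 ALLOC][6-16 ALLOC][17-32 FREE]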